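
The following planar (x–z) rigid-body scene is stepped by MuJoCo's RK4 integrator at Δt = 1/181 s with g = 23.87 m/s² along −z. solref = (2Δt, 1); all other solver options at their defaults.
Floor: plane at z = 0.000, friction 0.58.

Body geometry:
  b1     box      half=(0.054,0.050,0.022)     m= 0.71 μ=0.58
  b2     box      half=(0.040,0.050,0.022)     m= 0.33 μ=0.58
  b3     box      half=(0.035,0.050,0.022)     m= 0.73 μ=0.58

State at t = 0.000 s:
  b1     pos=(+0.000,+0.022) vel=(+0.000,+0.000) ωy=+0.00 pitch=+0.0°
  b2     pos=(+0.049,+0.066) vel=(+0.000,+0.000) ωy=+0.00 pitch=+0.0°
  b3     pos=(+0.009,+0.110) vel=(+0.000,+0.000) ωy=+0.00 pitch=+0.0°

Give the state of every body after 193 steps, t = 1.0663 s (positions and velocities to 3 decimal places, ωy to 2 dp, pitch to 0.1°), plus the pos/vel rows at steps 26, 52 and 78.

State at t = 1.0663 s:
  b1     pos=(+0.000,+0.022) vel=(+0.000,+0.000) ωy=+0.00 pitch=+0.0°
  b2     pos=(+0.049,+0.066) vel=(+0.000,+0.000) ωy=+0.00 pitch=+0.1°
  b3     pos=(-0.024,+0.079) vel=(+0.000,+0.000) ωy=+0.00 pitch=-90.0°

Key-timestep trajectory:
   step    t(s)  b1.x    b1.z    b1.vx   b1.vz   b2.x    b2.z    b2.vx   b2.vz   b3.x    b3.z    b3.vx   b3.vz 
     26  0.1436   +0.000  +0.022  +0.000  +0.000   +0.049  +0.066  +0.001  +0.000   +0.006  +0.110  -0.057  -0.006
     52  0.2873   +0.000  +0.022  -0.003  +0.000   +0.049  +0.066  -0.004  +0.001   -0.028  +0.079  -0.279  +0.197
     78  0.4309   +0.000  +0.022  +0.003  +0.000   +0.049  +0.066  +0.003  -0.001   -0.021  +0.079  +0.097  +0.092


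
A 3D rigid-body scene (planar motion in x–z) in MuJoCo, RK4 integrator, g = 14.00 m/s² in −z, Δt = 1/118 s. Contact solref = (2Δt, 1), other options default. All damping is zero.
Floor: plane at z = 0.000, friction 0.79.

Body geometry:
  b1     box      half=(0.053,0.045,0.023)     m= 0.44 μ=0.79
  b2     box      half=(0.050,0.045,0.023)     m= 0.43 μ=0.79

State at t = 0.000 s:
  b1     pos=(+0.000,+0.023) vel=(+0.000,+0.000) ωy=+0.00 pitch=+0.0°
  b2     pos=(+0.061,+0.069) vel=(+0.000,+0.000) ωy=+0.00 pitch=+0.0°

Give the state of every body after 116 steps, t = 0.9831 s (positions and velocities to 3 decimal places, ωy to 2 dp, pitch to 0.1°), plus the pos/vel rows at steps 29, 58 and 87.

State at t = 0.9831 s:
  b1     pos=(+0.000,+0.023) vel=(+0.000,+0.000) ωy=+0.00 pitch=+0.0°
  b2     pos=(+0.109,+0.050) vel=(-0.001,+0.001) ωy=-0.02 pitch=+90.0°

Key-timestep trajectory:
   step    t(s)  b1.x    b1.z    b1.vx   b1.vz   b2.x    b2.z    b2.vx   b2.vz 
     29  0.2458   +0.000  +0.023  +0.000  +0.000   +0.103  +0.052  +0.315  -0.103
     58  0.4915   +0.000  +0.023  +0.000  +0.000   +0.126  +0.055  -0.050  -0.005
     87  0.7373   +0.000  +0.023  +0.000  +0.000   +0.105  +0.052  +0.156  -0.055


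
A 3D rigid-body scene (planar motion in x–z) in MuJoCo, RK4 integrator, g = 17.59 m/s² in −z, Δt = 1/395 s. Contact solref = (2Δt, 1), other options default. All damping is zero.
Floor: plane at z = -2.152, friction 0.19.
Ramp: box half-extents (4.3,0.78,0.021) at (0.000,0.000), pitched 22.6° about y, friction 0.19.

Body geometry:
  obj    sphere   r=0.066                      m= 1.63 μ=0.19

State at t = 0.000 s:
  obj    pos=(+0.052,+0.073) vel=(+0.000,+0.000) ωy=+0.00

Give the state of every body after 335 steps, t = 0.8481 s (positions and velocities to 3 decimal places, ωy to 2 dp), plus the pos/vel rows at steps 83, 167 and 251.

State at t = 0.8481 s:
  obj    pos=(+1.655,-0.595) vel=(+3.781,-1.574) ωy=+62.04

Key-timestep trajectory:
   step    t(s)  obj.x    obj.z    obj.vx   obj.vz 
     83  0.2101   +0.150  +0.032  +0.937  -0.390
    167  0.4228   +0.450  -0.093  +1.885  -0.785
    251  0.6354   +0.952  -0.302  +2.833  -1.179


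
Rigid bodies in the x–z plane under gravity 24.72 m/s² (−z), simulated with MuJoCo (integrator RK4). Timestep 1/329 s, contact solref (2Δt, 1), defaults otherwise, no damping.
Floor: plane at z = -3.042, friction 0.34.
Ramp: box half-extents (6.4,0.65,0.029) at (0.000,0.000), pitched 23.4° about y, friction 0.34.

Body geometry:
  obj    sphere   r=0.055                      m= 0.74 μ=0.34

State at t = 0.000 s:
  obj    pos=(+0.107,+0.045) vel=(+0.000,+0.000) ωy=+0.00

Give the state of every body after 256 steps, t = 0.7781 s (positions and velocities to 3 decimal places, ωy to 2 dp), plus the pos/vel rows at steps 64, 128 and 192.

State at t = 0.7781 s:
  obj    pos=(+2.055,-0.798) vel=(+5.008,-2.167) ωy=+99.20

Key-timestep trajectory:
   step    t(s)  obj.x    obj.z    obj.vx   obj.vz 
     64  0.1945   +0.229  -0.008  +1.252  -0.542
    128  0.3891   +0.594  -0.166  +2.504  -1.084
    192  0.5836   +1.203  -0.429  +3.756  -1.625


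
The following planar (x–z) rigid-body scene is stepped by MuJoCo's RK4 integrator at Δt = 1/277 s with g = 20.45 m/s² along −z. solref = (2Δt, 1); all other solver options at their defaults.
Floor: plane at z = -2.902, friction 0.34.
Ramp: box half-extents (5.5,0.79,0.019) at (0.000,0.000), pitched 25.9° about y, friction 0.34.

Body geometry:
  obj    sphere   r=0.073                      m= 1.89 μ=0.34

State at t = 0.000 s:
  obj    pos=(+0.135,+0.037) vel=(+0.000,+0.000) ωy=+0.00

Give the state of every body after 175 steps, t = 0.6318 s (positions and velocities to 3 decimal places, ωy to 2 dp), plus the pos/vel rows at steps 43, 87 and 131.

State at t = 0.6318 s:
  obj    pos=(+1.280,-0.520) vel=(+3.626,-1.761) ωy=+55.21

Key-timestep trajectory:
   step    t(s)  obj.x    obj.z    obj.vx   obj.vz 
     43  0.1552   +0.204  +0.003  +0.891  -0.433
     87  0.3141   +0.418  -0.101  +1.803  -0.875
    131  0.4729   +0.777  -0.275  +2.715  -1.318


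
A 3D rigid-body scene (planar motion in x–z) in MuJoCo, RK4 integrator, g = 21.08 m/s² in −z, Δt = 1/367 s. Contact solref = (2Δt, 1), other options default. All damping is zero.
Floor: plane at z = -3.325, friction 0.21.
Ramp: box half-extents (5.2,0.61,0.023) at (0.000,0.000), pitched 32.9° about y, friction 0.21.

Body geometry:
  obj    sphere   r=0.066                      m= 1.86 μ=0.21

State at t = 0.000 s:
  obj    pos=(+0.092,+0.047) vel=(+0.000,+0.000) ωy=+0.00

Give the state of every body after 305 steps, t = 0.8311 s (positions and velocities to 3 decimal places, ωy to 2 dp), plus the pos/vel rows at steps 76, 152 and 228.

State at t = 0.8311 s:
  obj    pos=(+2.464,-1.488) vel=(+5.707,-3.692) ωy=+102.96

Key-timestep trajectory:
   step    t(s)  obj.x    obj.z    obj.vx   obj.vz 
     76  0.2071   +0.239  -0.049  +1.422  -0.920
    152  0.4142   +0.681  -0.335  +2.844  -1.840
    228  0.6213   +1.417  -0.811  +4.266  -2.760


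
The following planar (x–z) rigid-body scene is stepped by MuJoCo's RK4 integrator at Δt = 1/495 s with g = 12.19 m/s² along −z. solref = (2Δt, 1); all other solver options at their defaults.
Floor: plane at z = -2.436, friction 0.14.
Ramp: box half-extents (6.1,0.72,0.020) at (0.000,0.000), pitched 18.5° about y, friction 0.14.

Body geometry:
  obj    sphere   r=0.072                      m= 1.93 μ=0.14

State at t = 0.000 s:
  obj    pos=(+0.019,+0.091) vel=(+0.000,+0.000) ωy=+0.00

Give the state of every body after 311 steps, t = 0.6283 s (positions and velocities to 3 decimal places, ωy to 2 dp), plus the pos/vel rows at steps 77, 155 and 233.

State at t = 0.6283 s:
  obj    pos=(+0.536,-0.082) vel=(+1.646,-0.551) ωy=+24.10

Key-timestep trajectory:
   step    t(s)  obj.x    obj.z    obj.vx   obj.vz 
     77  0.1556   +0.051  +0.080  +0.408  -0.136
    155  0.3131   +0.147  +0.048  +0.821  -0.275
    233  0.4707   +0.309  -0.006  +1.233  -0.413


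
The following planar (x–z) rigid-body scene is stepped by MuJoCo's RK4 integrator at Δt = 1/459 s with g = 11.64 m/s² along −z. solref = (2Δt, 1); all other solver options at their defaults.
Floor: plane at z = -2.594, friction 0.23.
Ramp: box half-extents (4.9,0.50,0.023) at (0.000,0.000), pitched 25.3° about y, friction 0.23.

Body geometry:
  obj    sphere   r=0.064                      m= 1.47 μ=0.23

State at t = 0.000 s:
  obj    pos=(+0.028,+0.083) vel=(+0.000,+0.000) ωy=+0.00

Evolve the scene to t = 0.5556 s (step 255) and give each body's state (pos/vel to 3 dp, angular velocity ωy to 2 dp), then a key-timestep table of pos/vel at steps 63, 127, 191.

State at t = 0.5556 s:
  obj    pos=(+0.524,-0.151) vel=(+1.785,-0.844) ωy=+30.84

Key-timestep trajectory:
   step    t(s)  obj.x    obj.z    obj.vx   obj.vz 
     63  0.1373   +0.058  +0.069  +0.441  -0.208
    127  0.2767   +0.151  +0.025  +0.889  -0.420
    191  0.4161   +0.306  -0.048  +1.337  -0.632


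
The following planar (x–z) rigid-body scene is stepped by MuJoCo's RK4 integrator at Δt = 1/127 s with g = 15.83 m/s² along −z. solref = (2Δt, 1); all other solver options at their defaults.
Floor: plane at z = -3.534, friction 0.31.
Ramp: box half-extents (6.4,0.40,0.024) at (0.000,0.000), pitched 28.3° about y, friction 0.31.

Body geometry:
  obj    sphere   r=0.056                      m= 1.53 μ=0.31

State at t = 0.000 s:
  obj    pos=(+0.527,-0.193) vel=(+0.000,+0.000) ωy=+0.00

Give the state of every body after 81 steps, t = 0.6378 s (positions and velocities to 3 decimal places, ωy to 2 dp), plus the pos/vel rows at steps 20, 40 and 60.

State at t = 0.6378 s:
  obj    pos=(+1.487,-0.710) vel=(+3.010,-1.621) ωy=+61.03

Key-timestep trajectory:
   step    t(s)  obj.x    obj.z    obj.vx   obj.vz 
     20  0.1575   +0.586  -0.224  +0.744  -0.400
     40  0.3150   +0.761  -0.319  +1.487  -0.801
     60  0.4724   +1.054  -0.477  +2.230  -1.201


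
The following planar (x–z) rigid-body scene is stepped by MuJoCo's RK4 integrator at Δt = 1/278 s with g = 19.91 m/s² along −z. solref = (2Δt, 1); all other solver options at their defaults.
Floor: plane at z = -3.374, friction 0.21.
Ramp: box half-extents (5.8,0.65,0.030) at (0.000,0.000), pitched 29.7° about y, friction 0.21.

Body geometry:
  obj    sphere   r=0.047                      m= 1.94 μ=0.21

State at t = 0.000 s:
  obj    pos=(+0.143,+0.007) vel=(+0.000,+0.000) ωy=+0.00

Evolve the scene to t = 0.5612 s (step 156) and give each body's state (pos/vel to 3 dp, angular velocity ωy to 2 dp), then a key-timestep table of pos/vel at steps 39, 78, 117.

State at t = 0.5612 s:
  obj    pos=(+1.107,-0.543) vel=(+3.435,-1.959) ωy=+84.10

Key-timestep trajectory:
   step    t(s)  obj.x    obj.z    obj.vx   obj.vz 
     39  0.1403   +0.203  -0.027  +0.859  -0.490
     78  0.2806   +0.384  -0.130  +1.718  -0.980
    117  0.4209   +0.685  -0.302  +2.576  -1.470


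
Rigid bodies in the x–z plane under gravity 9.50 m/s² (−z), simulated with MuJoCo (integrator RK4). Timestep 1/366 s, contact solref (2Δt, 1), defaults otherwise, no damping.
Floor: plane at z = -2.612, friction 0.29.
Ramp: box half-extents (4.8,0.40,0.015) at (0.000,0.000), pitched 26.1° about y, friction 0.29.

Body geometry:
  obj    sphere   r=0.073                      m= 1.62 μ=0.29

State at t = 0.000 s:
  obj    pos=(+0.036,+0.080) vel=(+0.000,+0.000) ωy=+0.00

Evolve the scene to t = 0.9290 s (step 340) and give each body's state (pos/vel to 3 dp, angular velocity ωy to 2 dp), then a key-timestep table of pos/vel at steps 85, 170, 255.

State at t = 0.9290 s:
  obj    pos=(+1.193,-0.486) vel=(+2.491,-1.220) ωy=+37.99

Key-timestep trajectory:
   step    t(s)  obj.x    obj.z    obj.vx   obj.vz 
     85  0.2322   +0.108  +0.045  +0.623  -0.305
    170  0.4645   +0.325  -0.061  +1.245  -0.610
    255  0.6967   +0.687  -0.239  +1.868  -0.915


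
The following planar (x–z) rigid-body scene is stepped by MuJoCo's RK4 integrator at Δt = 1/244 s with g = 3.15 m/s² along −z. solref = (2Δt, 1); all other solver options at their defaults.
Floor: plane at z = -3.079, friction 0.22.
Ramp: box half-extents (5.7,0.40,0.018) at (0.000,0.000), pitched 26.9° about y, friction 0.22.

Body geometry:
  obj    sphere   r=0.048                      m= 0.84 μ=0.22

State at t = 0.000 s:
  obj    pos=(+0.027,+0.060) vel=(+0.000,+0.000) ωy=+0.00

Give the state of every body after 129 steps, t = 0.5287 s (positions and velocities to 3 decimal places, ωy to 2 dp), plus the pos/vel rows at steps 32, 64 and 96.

State at t = 0.5287 s:
  obj    pos=(+0.154,-0.004) vel=(+0.480,-0.244) ωy=+11.21

Key-timestep trajectory:
   step    t(s)  obj.x    obj.z    obj.vx   obj.vz 
     32  0.1311   +0.035  +0.056  +0.119  -0.060
     64  0.2623   +0.058  +0.044  +0.238  -0.121
     96  0.3934   +0.097  +0.025  +0.357  -0.181


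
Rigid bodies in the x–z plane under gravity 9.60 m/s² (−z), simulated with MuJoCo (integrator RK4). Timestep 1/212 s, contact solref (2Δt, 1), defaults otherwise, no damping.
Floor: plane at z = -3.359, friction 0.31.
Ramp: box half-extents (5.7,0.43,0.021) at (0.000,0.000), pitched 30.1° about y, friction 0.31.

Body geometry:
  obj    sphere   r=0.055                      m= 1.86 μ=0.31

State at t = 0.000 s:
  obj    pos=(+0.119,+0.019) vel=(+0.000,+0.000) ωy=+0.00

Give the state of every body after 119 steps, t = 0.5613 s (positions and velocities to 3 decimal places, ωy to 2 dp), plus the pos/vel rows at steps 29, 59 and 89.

State at t = 0.5613 s:
  obj    pos=(+0.588,-0.253) vel=(+1.670,-0.968) ωy=+35.09

Key-timestep trajectory:
   step    t(s)  obj.x    obj.z    obj.vx   obj.vz 
     29  0.1368   +0.147  +0.003  +0.407  -0.236
     59  0.2783   +0.234  -0.048  +0.828  -0.480
     89  0.4198   +0.381  -0.133  +1.249  -0.724


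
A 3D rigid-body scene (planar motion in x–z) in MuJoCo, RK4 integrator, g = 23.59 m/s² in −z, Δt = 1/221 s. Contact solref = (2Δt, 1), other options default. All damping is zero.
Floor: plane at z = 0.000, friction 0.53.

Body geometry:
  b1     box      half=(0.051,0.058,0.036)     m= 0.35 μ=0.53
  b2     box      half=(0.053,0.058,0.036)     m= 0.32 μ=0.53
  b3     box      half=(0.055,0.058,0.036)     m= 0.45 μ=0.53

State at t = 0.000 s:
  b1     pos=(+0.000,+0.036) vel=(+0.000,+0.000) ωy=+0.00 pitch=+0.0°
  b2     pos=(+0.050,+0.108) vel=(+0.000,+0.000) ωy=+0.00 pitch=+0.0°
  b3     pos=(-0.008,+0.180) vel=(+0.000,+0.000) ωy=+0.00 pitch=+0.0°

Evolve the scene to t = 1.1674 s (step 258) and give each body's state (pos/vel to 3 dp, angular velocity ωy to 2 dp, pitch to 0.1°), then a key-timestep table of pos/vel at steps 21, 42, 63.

State at t = 1.1674 s:
  b1     pos=(+0.000,+0.036) vel=(+0.000,+0.000) ωy=+0.00 pitch=+0.0°
  b2     pos=(+0.050,+0.108) vel=(+0.000,+0.000) ωy=+0.00 pitch=+0.1°
  b3     pos=(-0.140,+0.036) vel=(+0.000,+0.000) ωy=+0.00 pitch=+180.0°

Key-timestep trajectory:
   step    t(s)  b1.x    b1.z    b1.vx   b1.vz   b2.x    b2.z    b2.vx   b2.vz   b3.x    b3.z    b3.vx   b3.vz 
     21  0.0950   +0.000  +0.036  +0.001  +0.000   +0.050  +0.108  +0.002  +0.000   -0.016  +0.177  -0.209  -0.091
     42  0.1900   +0.000  +0.036  +0.010  -0.002   +0.050  +0.108  +0.010  -0.002   -0.050  +0.129  -0.737  -0.543
     63  0.2851   +0.000  +0.036  +0.000  +0.000   +0.050  +0.108  +0.000  +0.000   -0.132  +0.048  -0.873  -1.909


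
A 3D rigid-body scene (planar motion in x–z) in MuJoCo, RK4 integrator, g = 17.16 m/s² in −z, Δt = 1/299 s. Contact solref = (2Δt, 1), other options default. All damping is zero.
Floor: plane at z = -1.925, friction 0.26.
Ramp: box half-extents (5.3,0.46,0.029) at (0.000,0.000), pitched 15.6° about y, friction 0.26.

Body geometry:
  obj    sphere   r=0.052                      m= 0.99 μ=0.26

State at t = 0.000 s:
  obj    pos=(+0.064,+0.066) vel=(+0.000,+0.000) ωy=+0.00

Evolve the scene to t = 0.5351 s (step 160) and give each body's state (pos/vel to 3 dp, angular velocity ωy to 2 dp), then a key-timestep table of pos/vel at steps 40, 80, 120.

State at t = 0.5351 s:
  obj    pos=(+0.519,-0.061) vel=(+1.699,-0.474) ωy=+33.91

Key-timestep trajectory:
   step    t(s)  obj.x    obj.z    obj.vx   obj.vz 
     40  0.1338   +0.092  +0.058  +0.425  -0.119
     80  0.2676   +0.178  +0.034  +0.850  -0.237
    120  0.4013   +0.320  -0.005  +1.274  -0.356


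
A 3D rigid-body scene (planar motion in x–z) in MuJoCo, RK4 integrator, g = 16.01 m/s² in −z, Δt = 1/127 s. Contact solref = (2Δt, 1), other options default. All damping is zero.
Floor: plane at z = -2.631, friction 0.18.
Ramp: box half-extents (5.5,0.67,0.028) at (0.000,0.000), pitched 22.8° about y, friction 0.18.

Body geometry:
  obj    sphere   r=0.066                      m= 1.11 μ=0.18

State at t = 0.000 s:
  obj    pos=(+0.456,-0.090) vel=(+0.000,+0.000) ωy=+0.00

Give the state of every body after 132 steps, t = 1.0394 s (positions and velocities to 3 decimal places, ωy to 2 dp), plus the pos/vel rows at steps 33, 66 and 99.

State at t = 1.0394 s:
  obj    pos=(+2.663,-1.018) vel=(+4.247,-1.785) ωy=+69.76

Key-timestep trajectory:
   step    t(s)  obj.x    obj.z    obj.vx   obj.vz 
     33  0.2598   +0.594  -0.148  +1.062  -0.446
     66  0.5197   +1.008  -0.322  +2.124  -0.893
     99  0.7795   +1.698  -0.612  +3.185  -1.339


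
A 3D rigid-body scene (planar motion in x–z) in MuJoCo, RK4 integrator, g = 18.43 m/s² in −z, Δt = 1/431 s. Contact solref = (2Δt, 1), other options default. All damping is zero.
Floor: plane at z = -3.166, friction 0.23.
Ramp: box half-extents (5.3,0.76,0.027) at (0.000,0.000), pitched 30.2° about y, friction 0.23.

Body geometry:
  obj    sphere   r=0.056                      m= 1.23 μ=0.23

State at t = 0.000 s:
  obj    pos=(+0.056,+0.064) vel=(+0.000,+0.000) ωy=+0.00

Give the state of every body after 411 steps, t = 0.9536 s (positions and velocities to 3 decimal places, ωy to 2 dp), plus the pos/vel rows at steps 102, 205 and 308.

State at t = 0.9536 s:
  obj    pos=(+2.658,-1.451) vel=(+5.458,-3.177) ωy=+112.75

Key-timestep trajectory:
   step    t(s)  obj.x    obj.z    obj.vx   obj.vz 
    102  0.2367   +0.216  -0.030  +1.355  -0.788
    205  0.4756   +0.703  -0.313  +2.722  -1.584
    308  0.7146   +1.517  -0.787  +4.090  -2.380


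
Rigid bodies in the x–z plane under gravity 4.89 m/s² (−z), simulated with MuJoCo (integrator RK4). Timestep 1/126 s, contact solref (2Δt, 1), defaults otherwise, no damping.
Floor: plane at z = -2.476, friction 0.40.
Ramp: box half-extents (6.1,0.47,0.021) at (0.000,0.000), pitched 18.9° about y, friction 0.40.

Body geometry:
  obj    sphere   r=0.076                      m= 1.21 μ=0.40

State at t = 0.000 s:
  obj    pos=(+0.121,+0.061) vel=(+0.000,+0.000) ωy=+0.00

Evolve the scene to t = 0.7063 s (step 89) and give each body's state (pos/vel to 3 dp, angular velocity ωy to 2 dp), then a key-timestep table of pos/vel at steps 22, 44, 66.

State at t = 0.7063 s:
  obj    pos=(+0.388,-0.030) vel=(+0.756,-0.259) ωy=+10.51

Key-timestep trajectory:
   step    t(s)  obj.x    obj.z    obj.vx   obj.vz 
     22  0.1746   +0.137  +0.055  +0.187  -0.064
     44  0.3492   +0.186  +0.039  +0.374  -0.128
     66  0.5238   +0.268  +0.011  +0.561  -0.192


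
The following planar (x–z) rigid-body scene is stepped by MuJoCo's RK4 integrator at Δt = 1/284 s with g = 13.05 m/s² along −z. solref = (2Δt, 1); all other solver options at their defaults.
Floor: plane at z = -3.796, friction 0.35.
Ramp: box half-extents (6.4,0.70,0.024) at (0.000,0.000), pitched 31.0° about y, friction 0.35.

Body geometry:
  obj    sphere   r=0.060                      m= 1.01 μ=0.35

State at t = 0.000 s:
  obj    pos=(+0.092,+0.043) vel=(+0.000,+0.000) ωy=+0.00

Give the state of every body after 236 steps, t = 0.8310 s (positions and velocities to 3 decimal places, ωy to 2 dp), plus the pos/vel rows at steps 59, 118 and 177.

State at t = 0.8310 s:
  obj    pos=(+1.513,-0.811) vel=(+3.420,-2.055) ωy=+66.48

Key-timestep trajectory:
   step    t(s)  obj.x    obj.z    obj.vx   obj.vz 
     59  0.2077   +0.181  -0.011  +0.855  -0.514
    118  0.4155   +0.447  -0.171  +1.710  -1.027
    177  0.6232   +0.891  -0.438  +2.565  -1.541


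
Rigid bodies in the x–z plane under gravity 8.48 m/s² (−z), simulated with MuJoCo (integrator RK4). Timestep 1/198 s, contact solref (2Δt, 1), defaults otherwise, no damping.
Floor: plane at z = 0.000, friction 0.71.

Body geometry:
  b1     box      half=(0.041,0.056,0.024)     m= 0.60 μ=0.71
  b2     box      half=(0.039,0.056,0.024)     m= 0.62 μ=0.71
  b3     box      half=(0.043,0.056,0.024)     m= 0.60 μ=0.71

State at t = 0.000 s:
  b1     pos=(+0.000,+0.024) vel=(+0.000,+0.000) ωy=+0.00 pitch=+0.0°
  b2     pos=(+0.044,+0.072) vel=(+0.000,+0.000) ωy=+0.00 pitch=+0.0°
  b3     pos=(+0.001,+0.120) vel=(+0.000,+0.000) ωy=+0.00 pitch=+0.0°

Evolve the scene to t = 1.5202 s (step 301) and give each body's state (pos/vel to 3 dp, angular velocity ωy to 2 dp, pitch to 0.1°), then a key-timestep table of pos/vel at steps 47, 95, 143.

State at t = 1.5202 s:
  b1     pos=(+0.000,+0.024) vel=(+0.000,+0.000) ωy=+0.00 pitch=+0.0°
  b2     pos=(+0.143,+0.024) vel=(+0.000,+0.000) ωy=+0.00 pitch=+180.0°
  b3     pos=(-0.102,+0.024) vel=(+0.000,+0.000) ωy=+0.00 pitch=+180.0°

Key-timestep trajectory:
   step    t(s)  b1.x    b1.z    b1.vx   b1.vz   b2.x    b2.z    b2.vx   b2.vz   b3.x    b3.z    b3.vx   b3.vz 
     47  0.2374   +0.000  +0.024  +0.002  -0.002   +0.044  +0.072  +0.017  -0.004   -0.022  +0.096  -0.258  -0.209
     95  0.4798   +0.000  +0.024  +0.000  +0.000   +0.074  +0.040  +0.407  -0.146   -0.102  +0.022  +0.006  +0.098
    143  0.7222   +0.000  +0.024  +0.000  +0.000   +0.109  +0.045  +0.115  -0.015   -0.102  +0.024  +0.000  +0.000


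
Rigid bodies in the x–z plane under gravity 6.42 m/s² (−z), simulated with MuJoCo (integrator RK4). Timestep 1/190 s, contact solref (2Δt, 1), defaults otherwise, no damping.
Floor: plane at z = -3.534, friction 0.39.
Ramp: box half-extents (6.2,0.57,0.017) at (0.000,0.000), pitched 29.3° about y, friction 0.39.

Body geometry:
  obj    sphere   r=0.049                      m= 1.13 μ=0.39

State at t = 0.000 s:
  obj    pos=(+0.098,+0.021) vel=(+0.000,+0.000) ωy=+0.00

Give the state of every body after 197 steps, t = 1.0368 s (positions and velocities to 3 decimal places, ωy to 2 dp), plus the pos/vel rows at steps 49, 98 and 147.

State at t = 1.0368 s:
  obj    pos=(+1.150,-0.570) vel=(+2.029,-1.139) ωy=+47.48

Key-timestep trajectory:
   step    t(s)  obj.x    obj.z    obj.vx   obj.vz 
     49  0.2579   +0.163  -0.016  +0.505  -0.283
     98  0.5158   +0.358  -0.125  +1.010  -0.567
    147  0.7737   +0.684  -0.308  +1.514  -0.850


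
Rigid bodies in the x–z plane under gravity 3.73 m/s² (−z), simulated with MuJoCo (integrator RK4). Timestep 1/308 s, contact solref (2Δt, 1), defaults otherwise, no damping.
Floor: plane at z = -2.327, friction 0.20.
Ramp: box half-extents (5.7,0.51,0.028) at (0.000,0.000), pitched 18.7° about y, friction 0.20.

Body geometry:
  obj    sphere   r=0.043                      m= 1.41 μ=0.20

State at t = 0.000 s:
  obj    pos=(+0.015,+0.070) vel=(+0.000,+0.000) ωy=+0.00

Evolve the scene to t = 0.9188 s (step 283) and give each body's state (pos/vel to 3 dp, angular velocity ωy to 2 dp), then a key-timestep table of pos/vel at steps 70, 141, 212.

State at t = 0.9188 s:
  obj    pos=(+0.357,-0.046) vel=(+0.743,-0.252) ωy=+18.25

Key-timestep trajectory:
   step    t(s)  obj.x    obj.z    obj.vx   obj.vz 
     70  0.2273   +0.036  +0.063  +0.184  -0.062
    141  0.4578   +0.100  +0.041  +0.370  -0.125
    212  0.6883   +0.207  +0.005  +0.557  -0.189


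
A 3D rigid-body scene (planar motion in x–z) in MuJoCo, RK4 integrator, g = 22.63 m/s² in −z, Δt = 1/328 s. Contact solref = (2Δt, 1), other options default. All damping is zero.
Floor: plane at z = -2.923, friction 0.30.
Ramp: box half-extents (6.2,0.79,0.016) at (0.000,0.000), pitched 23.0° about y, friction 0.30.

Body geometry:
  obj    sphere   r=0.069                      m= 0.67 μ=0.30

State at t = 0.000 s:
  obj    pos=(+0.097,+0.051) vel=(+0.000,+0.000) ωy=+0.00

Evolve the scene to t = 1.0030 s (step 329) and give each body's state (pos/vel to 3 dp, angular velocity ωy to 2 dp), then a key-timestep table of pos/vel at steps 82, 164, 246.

State at t = 1.0030 s:
  obj    pos=(+3.022,-1.190) vel=(+5.832,-2.475) ωy=+91.81

Key-timestep trajectory:
   step    t(s)  obj.x    obj.z    obj.vx   obj.vz 
     82  0.2500   +0.279  -0.026  +1.454  -0.617
    164  0.5000   +0.824  -0.257  +2.907  -1.234
    246  0.7500   +1.732  -0.643  +4.360  -1.851


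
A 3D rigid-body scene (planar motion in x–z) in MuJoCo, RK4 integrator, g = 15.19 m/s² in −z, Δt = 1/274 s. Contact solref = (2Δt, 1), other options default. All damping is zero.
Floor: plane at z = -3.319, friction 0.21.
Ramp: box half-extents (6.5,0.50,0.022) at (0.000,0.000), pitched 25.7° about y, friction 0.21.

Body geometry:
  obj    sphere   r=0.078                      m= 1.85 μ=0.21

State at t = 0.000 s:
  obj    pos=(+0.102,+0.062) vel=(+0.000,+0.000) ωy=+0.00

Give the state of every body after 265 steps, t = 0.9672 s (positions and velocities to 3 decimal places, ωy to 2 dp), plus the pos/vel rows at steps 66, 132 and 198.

State at t = 0.9672 s:
  obj    pos=(+2.085,-0.893) vel=(+4.101,-1.974) ωy=+58.33

Key-timestep trajectory:
   step    t(s)  obj.x    obj.z    obj.vx   obj.vz 
     66  0.2409   +0.225  +0.003  +1.022  -0.492
    132  0.4818   +0.594  -0.175  +2.043  -0.983
    198  0.7226   +1.209  -0.471  +3.064  -1.475


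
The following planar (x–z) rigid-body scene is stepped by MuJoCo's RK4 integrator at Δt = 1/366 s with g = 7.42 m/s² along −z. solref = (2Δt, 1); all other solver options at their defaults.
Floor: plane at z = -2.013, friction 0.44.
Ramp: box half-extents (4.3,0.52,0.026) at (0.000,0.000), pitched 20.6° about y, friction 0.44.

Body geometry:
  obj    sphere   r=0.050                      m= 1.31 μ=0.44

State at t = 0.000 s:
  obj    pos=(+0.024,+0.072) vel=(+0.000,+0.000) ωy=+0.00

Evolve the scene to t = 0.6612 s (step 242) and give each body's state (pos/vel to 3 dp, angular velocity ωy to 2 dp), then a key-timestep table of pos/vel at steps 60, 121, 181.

State at t = 0.6612 s:
  obj    pos=(+0.406,-0.071) vel=(+1.154,-0.434) ωy=+24.66

Key-timestep trajectory:
   step    t(s)  obj.x    obj.z    obj.vx   obj.vz 
     60  0.1639   +0.048  +0.063  +0.286  -0.108
    121  0.3306   +0.119  +0.036  +0.577  -0.217
    181  0.4945   +0.238  -0.008  +0.863  -0.324


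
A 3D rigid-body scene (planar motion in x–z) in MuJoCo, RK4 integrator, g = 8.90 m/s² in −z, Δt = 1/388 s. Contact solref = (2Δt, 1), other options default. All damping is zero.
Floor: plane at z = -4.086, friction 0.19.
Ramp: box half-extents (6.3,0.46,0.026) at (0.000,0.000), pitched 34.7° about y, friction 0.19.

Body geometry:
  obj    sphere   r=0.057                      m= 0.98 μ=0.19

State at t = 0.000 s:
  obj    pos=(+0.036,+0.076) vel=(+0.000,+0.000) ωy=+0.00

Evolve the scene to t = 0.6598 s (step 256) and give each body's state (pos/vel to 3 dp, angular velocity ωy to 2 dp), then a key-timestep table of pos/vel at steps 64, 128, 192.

State at t = 0.6598 s:
  obj    pos=(+0.694,-0.380) vel=(+1.993,-1.385) ωy=+40.18

Key-timestep trajectory:
   step    t(s)  obj.x    obj.z    obj.vx   obj.vz 
     64  0.1649   +0.077  +0.048  +0.497  -0.350
    128  0.3299   +0.201  -0.038  +0.998  -0.689
    192  0.4948   +0.406  -0.180  +1.495  -1.038


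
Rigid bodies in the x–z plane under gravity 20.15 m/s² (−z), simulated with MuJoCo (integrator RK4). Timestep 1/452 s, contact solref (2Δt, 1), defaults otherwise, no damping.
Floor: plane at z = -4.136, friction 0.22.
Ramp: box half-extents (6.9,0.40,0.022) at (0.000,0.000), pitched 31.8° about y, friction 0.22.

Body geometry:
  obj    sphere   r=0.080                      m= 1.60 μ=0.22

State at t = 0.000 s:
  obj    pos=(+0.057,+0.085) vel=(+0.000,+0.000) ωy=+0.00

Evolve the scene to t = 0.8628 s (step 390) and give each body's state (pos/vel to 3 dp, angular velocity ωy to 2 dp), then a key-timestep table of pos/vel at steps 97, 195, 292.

State at t = 0.8628 s:
  obj    pos=(+2.457,-1.403) vel=(+5.562,-3.449) ωy=+81.79

Key-timestep trajectory:
   step    t(s)  obj.x    obj.z    obj.vx   obj.vz 
     97  0.2146   +0.205  -0.007  +1.384  -0.858
    195  0.4314   +0.657  -0.287  +2.781  -1.724
    292  0.6460   +1.402  -0.749  +4.164  -2.582


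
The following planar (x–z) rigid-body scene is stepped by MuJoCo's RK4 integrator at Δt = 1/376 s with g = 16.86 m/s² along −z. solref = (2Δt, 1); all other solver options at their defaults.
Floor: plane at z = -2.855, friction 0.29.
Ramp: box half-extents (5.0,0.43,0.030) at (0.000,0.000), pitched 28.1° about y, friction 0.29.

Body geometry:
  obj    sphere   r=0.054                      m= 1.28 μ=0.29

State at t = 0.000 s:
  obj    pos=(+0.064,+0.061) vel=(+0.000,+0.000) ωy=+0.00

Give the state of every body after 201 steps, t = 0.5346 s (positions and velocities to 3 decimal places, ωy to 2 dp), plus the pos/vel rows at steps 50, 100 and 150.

State at t = 0.5346 s:
  obj    pos=(+0.779,-0.321) vel=(+2.675,-1.428) ωy=+56.14

Key-timestep trajectory:
   step    t(s)  obj.x    obj.z    obj.vx   obj.vz 
     50  0.1330   +0.108  +0.037  +0.666  -0.355
    100  0.2660   +0.241  -0.033  +1.331  -0.711
    150  0.3989   +0.462  -0.152  +1.996  -1.066


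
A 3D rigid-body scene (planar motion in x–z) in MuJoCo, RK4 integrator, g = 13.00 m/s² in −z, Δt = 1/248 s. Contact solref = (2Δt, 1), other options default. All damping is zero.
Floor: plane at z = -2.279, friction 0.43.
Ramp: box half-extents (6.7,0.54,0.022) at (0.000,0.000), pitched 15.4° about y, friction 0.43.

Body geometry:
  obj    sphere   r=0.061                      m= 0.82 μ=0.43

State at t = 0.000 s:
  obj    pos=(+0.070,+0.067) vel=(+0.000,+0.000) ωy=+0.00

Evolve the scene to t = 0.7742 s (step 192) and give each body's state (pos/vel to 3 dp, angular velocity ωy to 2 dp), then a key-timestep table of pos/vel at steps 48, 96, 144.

State at t = 0.7742 s:
  obj    pos=(+0.782,-0.129) vel=(+1.841,-0.507) ωy=+31.29

Key-timestep trajectory:
   step    t(s)  obj.x    obj.z    obj.vx   obj.vz 
     48  0.1935   +0.115  +0.055  +0.460  -0.127
     96  0.3871   +0.248  +0.018  +0.920  -0.254
    144  0.5806   +0.471  -0.044  +1.380  -0.380


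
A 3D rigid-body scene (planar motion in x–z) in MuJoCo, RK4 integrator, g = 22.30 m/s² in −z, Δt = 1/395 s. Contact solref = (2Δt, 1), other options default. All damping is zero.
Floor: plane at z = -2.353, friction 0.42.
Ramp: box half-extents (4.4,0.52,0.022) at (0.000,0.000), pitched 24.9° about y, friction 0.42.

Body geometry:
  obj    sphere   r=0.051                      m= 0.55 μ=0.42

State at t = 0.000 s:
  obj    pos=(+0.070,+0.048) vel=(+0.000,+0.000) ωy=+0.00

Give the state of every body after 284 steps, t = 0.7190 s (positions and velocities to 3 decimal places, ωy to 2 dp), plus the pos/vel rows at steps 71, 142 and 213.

State at t = 0.7190 s:
  obj    pos=(+1.642,-0.682) vel=(+4.374,-2.030) ωy=+94.54

Key-timestep trajectory:
   step    t(s)  obj.x    obj.z    obj.vx   obj.vz 
     71  0.1797   +0.168  +0.002  +1.094  -0.508
    142  0.3595   +0.463  -0.135  +2.187  -1.015
    213  0.5392   +0.955  -0.363  +3.280  -1.523


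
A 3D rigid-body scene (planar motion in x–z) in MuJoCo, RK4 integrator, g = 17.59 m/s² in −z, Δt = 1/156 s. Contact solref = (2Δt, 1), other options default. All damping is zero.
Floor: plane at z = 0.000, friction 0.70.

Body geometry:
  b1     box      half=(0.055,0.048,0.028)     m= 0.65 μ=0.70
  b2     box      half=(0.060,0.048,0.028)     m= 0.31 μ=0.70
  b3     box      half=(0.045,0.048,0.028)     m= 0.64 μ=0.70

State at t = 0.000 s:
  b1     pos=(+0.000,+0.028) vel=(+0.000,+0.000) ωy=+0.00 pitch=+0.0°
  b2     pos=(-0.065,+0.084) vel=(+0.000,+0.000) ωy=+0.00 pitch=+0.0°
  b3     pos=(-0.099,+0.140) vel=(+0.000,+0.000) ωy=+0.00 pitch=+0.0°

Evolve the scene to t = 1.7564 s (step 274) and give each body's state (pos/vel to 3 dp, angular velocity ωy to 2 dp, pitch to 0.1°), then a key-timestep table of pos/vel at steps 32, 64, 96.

State at t = 1.7564 s:
  b1     pos=(+0.000,+0.028) vel=(+0.000,+0.000) ωy=+0.00 pitch=+0.0°
  b2     pos=(-0.124,+0.060) vel=(+0.000,+0.000) ωy=+0.00 pitch=-90.0°
  b3     pos=(-0.263,+0.028) vel=(+0.000,+0.000) ωy=+0.00 pitch=+180.0°

Key-timestep trajectory:
   step    t(s)  b1.x    b1.z    b1.vx   b1.vz   b2.x    b2.z    b2.vx   b2.vz   b3.x    b3.z    b3.vx   b3.vz 
     32  0.2051   +0.000  +0.028  +0.000  +0.000   -0.102  +0.066  -0.269  -0.014   -0.195  +0.047  -0.431  +0.278
     64  0.4103   +0.000  +0.028  +0.000  +0.000   -0.139  +0.065  +0.083  -0.017   -0.263  +0.027  +0.023  +0.043
     96  0.6154   +0.000  +0.028  +0.000  +0.000   -0.127  +0.060  -0.089  +0.059   -0.263  +0.028  +0.000  +0.000


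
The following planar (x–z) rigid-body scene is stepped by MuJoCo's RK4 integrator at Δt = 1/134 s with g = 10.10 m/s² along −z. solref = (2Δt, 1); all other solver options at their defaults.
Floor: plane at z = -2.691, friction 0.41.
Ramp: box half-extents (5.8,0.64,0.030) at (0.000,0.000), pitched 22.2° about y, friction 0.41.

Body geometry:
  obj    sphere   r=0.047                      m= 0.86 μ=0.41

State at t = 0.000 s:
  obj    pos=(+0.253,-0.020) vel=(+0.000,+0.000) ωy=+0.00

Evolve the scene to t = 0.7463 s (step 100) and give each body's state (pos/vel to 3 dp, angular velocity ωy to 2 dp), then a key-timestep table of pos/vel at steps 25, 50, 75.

State at t = 0.7463 s:
  obj    pos=(+0.956,-0.307) vel=(+1.883,-0.769) ωy=+43.27

Key-timestep trajectory:
   step    t(s)  obj.x    obj.z    obj.vx   obj.vz 
     25  0.1866   +0.297  -0.038  +0.471  -0.192
     50  0.3731   +0.429  -0.092  +0.942  -0.384
     75  0.5597   +0.648  -0.181  +1.413  -0.576


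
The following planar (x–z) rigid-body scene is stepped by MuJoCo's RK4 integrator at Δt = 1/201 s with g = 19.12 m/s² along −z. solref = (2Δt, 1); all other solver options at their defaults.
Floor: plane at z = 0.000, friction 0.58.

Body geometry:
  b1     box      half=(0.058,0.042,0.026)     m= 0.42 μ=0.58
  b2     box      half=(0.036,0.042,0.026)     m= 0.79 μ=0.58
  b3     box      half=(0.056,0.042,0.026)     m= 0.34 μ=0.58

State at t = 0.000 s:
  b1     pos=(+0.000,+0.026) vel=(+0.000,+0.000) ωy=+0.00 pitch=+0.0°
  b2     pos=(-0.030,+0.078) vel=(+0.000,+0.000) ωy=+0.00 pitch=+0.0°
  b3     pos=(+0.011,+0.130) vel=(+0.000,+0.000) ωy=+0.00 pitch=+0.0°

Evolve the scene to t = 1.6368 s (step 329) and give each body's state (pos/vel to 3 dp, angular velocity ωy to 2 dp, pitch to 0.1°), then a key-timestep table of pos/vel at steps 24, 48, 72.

State at t = 1.6368 s:
  b1     pos=(+0.000,+0.026) vel=(+0.000,+0.000) ωy=+0.00 pitch=+0.0°
  b2     pos=(-0.030,+0.078) vel=(+0.000,+0.000) ωy=+0.00 pitch=+0.0°
  b3     pos=(+0.139,+0.026) vel=(+0.000,+0.000) ωy=+0.00 pitch=+180.0°

Key-timestep trajectory:
   step    t(s)  b1.x    b1.z    b1.vx   b1.vz   b2.x    b2.z    b2.vx   b2.vz   b3.x    b3.z    b3.vx   b3.vz 
     24  0.1194   +0.000  +0.026  +0.000  +0.000   -0.030  +0.078  -0.001  +0.000   +0.022  +0.125  +0.208  -0.178
     48  0.2388   +0.000  +0.026  +0.000  +0.000   -0.030  +0.078  +0.000  +0.000   +0.057  +0.111  +0.387  -0.097
     72  0.3582   +0.000  +0.026  +0.000  +0.000   -0.030  +0.078  +0.000  +0.000   +0.122  +0.056  +0.605  -1.302


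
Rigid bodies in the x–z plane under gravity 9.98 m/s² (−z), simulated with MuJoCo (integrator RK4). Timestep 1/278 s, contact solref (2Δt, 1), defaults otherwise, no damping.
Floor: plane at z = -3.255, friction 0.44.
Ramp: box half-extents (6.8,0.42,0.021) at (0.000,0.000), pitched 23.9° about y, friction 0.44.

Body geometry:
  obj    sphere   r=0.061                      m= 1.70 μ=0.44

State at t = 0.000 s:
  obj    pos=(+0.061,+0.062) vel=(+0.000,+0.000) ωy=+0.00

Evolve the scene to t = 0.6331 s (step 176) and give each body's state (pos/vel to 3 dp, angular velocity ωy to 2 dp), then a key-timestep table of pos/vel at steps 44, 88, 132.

State at t = 0.6331 s:
  obj    pos=(+0.590,-0.172) vel=(+1.672,-0.741) ωy=+29.97

Key-timestep trajectory:
   step    t(s)  obj.x    obj.z    obj.vx   obj.vz 
     44  0.1583   +0.094  +0.048  +0.418  -0.185
     88  0.3165   +0.194  +0.004  +0.836  -0.370
    132  0.4748   +0.359  -0.069  +1.254  -0.556


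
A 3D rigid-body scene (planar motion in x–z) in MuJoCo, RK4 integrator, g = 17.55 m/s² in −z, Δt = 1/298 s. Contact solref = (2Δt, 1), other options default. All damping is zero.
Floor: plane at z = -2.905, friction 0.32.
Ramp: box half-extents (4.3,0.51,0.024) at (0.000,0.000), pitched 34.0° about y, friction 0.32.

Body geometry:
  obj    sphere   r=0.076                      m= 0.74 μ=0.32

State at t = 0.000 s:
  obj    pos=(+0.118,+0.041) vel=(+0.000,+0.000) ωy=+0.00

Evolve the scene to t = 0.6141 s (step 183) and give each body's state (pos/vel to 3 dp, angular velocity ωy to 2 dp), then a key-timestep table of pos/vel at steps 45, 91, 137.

State at t = 0.6141 s:
  obj    pos=(+1.214,-0.698) vel=(+3.569,-2.407) ωy=+56.63

Key-timestep trajectory:
   step    t(s)  obj.x    obj.z    obj.vx   obj.vz 
     45  0.1510   +0.184  -0.004  +0.878  -0.592
     91  0.3054   +0.389  -0.142  +1.775  -1.197
    137  0.4597   +0.732  -0.373  +2.672  -1.802


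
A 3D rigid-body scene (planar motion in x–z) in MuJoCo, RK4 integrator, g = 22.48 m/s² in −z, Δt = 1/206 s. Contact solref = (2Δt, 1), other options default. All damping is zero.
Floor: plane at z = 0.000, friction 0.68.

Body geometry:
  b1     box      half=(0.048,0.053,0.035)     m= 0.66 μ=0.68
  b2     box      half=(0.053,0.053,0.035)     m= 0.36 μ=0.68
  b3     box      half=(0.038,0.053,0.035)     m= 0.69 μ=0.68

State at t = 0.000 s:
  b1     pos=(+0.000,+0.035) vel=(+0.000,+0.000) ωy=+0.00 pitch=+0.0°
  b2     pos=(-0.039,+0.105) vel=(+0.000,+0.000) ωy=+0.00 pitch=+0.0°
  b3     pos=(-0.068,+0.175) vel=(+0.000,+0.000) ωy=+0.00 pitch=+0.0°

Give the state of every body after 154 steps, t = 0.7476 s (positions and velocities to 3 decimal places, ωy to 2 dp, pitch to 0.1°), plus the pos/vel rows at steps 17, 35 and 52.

State at t = 0.7476 s:
  b1     pos=(+0.000,+0.035) vel=(+0.000,+0.000) ωy=+0.00 pitch=+0.0°
  b2     pos=(-0.091,+0.053) vel=(+0.000,+0.000) ωy=+0.00 pitch=-90.0°
  b3     pos=(-0.189,+0.038) vel=(+0.000,+0.000) ωy=+0.00 pitch=-90.0°

Key-timestep trajectory:
   step    t(s)  b1.x    b1.z    b1.vx   b1.vz   b2.x    b2.z    b2.vx   b2.vz   b3.x    b3.z    b3.vx   b3.vz 
     17  0.0825   +0.000  +0.035  +0.001  +0.000   -0.042  +0.106  -0.090  +0.016   -0.078  +0.172  -0.266  -0.077
     35  0.1699   +0.000  +0.035  +0.002  +0.000   -0.059  +0.104  -0.326  -0.109   -0.122  +0.147  -0.751  -0.703
     52  0.2524   +0.000  +0.035  +0.000  +0.000   -0.092  +0.051  -0.274  -0.941   -0.188  +0.031  -0.456  -0.097


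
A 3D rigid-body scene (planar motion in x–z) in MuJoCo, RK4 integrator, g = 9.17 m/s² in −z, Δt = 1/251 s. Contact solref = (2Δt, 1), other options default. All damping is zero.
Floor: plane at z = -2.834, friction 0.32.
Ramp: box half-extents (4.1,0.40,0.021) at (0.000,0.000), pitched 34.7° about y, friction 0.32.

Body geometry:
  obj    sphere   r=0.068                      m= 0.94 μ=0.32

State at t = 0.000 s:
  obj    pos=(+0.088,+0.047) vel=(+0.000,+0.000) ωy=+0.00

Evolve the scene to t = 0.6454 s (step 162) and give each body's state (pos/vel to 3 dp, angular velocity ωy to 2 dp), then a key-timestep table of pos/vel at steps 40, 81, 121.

State at t = 0.6454 s:
  obj    pos=(+0.727,-0.395) vel=(+1.979,-1.370) ωy=+35.38

Key-timestep trajectory:
   step    t(s)  obj.x    obj.z    obj.vx   obj.vz 
     40  0.1594   +0.127  +0.020  +0.489  -0.338
     81  0.3227   +0.248  -0.063  +0.989  -0.685
    121  0.4821   +0.444  -0.200  +1.478  -1.023


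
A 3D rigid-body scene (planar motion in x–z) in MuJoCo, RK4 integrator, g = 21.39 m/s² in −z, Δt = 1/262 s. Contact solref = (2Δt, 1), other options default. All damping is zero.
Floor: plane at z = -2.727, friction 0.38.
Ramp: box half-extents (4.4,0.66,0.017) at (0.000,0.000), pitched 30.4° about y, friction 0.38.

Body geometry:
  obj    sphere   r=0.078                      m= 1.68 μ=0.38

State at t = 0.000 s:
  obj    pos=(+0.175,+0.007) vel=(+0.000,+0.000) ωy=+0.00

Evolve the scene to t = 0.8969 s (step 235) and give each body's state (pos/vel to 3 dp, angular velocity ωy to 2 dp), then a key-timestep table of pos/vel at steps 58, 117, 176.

State at t = 0.8969 s:
  obj    pos=(+2.858,-1.567) vel=(+5.981,-3.509) ωy=+88.89

Key-timestep trajectory:
   step    t(s)  obj.x    obj.z    obj.vx   obj.vz 
     58  0.2214   +0.339  -0.089  +1.476  -0.866
    117  0.4466   +0.840  -0.383  +2.978  -1.747
    176  0.6718   +1.680  -0.875  +4.480  -2.628
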